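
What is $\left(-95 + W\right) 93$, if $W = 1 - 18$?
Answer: $-10416$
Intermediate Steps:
$W = -17$ ($W = 1 - 18 = -17$)
$\left(-95 + W\right) 93 = \left(-95 - 17\right) 93 = \left(-112\right) 93 = -10416$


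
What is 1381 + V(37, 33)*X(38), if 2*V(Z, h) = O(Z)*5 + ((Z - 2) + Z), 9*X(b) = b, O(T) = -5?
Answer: 13322/9 ≈ 1480.2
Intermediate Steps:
X(b) = b/9
V(Z, h) = -27/2 + Z (V(Z, h) = (-5*5 + ((Z - 2) + Z))/2 = (-25 + ((-2 + Z) + Z))/2 = (-25 + (-2 + 2*Z))/2 = (-27 + 2*Z)/2 = -27/2 + Z)
1381 + V(37, 33)*X(38) = 1381 + (-27/2 + 37)*((1/9)*38) = 1381 + (47/2)*(38/9) = 1381 + 893/9 = 13322/9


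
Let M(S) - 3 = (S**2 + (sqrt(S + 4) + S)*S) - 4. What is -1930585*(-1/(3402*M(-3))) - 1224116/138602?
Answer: 104640372661/3300668028 ≈ 31.703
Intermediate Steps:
M(S) = -1 + S**2 + S*(S + sqrt(4 + S)) (M(S) = 3 + ((S**2 + (sqrt(S + 4) + S)*S) - 4) = 3 + ((S**2 + (sqrt(4 + S) + S)*S) - 4) = 3 + ((S**2 + (S + sqrt(4 + S))*S) - 4) = 3 + ((S**2 + S*(S + sqrt(4 + S))) - 4) = 3 + (-4 + S**2 + S*(S + sqrt(4 + S))) = -1 + S**2 + S*(S + sqrt(4 + S)))
-1930585*(-1/(3402*M(-3))) - 1224116/138602 = -1930585*(-1/(3402*(-1 + 2*(-3)**2 - 3*sqrt(4 - 3)))) - 1224116/138602 = -1930585*(-1/(3402*(-1 + 2*9 - 3*sqrt(1)))) - 1224116*1/138602 = -1930585*(-1/(3402*(-1 + 18 - 3*1))) - 612058/69301 = -1930585*(-1/(3402*(-1 + 18 - 3))) - 612058/69301 = -1930585/(-(-126)*14*(-27)) - 612058/69301 = -1930585/(-63*(-28)*(-27)) - 612058/69301 = -1930585/(1764*(-27)) - 612058/69301 = -1930585/(-47628) - 612058/69301 = -1930585*(-1/47628) - 612058/69301 = 1930585/47628 - 612058/69301 = 104640372661/3300668028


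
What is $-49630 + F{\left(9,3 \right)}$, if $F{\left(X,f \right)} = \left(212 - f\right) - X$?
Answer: $-49430$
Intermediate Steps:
$F{\left(X,f \right)} = 212 - X - f$
$-49630 + F{\left(9,3 \right)} = -49630 - -200 = -49630 + 200 = -49430$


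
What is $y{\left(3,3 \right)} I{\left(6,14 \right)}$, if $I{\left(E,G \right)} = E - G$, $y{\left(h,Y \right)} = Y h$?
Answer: $-72$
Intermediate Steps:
$y{\left(3,3 \right)} I{\left(6,14 \right)} = 3 \cdot 3 \left(6 - 14\right) = 9 \left(6 - 14\right) = 9 \left(-8\right) = -72$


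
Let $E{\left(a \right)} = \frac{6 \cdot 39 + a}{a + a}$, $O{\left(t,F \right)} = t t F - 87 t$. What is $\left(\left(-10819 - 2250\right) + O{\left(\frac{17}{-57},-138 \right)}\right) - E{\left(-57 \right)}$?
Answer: $- \frac{28274477}{2166} \approx -13054.0$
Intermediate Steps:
$O{\left(t,F \right)} = - 87 t + F t^{2}$ ($O{\left(t,F \right)} = t^{2} F - 87 t = F t^{2} - 87 t = - 87 t + F t^{2}$)
$E{\left(a \right)} = \frac{234 + a}{2 a}$
$\left(\left(-10819 - 2250\right) + O{\left(\frac{17}{-57},-138 \right)}\right) - E{\left(-57 \right)} = \left(\left(-10819 - 2250\right) + \frac{17}{-57} \left(-87 - 138 \frac{17}{-57}\right)\right) - \frac{234 - 57}{2 \left(-57\right)} = \left(-13069 + 17 \left(- \frac{1}{57}\right) \left(-87 - 138 \cdot 17 \left(- \frac{1}{57}\right)\right)\right) - \frac{1}{2} \left(- \frac{1}{57}\right) 177 = \left(-13069 - \frac{17 \left(-87 - - \frac{782}{19}\right)}{57}\right) - - \frac{59}{38} = \left(-13069 - \frac{17 \left(-87 + \frac{782}{19}\right)}{57}\right) + \frac{59}{38} = \left(-13069 - - \frac{14807}{1083}\right) + \frac{59}{38} = \left(-13069 + \frac{14807}{1083}\right) + \frac{59}{38} = - \frac{14138920}{1083} + \frac{59}{38} = - \frac{28274477}{2166}$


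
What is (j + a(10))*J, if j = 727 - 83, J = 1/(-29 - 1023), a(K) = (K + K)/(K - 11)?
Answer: -156/263 ≈ -0.59316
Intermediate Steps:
a(K) = 2*K/(-11 + K) (a(K) = (2*K)/(-11 + K) = 2*K/(-11 + K))
J = -1/1052 (J = 1/(-1052) = -1/1052 ≈ -0.00095057)
j = 644
(j + a(10))*J = (644 + 2*10/(-11 + 10))*(-1/1052) = (644 + 2*10/(-1))*(-1/1052) = (644 + 2*10*(-1))*(-1/1052) = (644 - 20)*(-1/1052) = 624*(-1/1052) = -156/263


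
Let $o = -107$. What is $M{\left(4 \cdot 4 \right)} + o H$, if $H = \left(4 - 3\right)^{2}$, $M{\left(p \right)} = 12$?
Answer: $-95$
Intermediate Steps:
$H = 1$ ($H = 1^{2} = 1$)
$M{\left(4 \cdot 4 \right)} + o H = 12 - 107 = -95$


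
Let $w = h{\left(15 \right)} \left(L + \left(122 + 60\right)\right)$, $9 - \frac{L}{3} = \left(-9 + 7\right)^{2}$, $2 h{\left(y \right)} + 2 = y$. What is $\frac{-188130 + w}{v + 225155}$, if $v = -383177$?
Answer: $\frac{373699}{316044} \approx 1.1824$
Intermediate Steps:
$h{\left(y \right)} = -1 + \frac{y}{2}$
$L = 15$ ($L = 27 - 3 \left(-9 + 7\right)^{2} = 27 - 3 \left(-2\right)^{2} = 27 - 12 = 15$)
$w = \frac{2561}{2}$ ($w = \left(-1 + \frac{1}{2} \cdot 15\right) \left(15 + \left(122 + 60\right)\right) = \left(-1 + \frac{15}{2}\right) \left(15 + 182\right) = \frac{13}{2} \cdot 197 = \frac{2561}{2} \approx 1280.5$)
$\frac{-188130 + w}{v + 225155} = \frac{-188130 + \frac{2561}{2}}{-383177 + 225155} = - \frac{373699}{2 \left(-158022\right)} = \left(- \frac{373699}{2}\right) \left(- \frac{1}{158022}\right) = \frac{373699}{316044}$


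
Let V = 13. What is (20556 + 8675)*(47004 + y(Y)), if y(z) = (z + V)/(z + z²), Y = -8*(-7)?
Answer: 1461908927449/1064 ≈ 1.3740e+9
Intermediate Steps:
Y = 56
y(z) = (13 + z)/(z + z²) (y(z) = (z + 13)/(z + z²) = (13 + z)/(z + z²))
(20556 + 8675)*(47004 + y(Y)) = (20556 + 8675)*(47004 + (13 + 56)/(56*(1 + 56))) = 29231*(47004 + (1/56)*69/57) = 29231*(47004 + (1/56)*(1/57)*69) = 29231*(47004 + 23/1064) = 29231*(50012279/1064) = 1461908927449/1064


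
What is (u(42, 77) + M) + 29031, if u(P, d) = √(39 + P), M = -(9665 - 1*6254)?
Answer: 25629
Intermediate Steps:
M = -3411 (M = -(9665 - 6254) = -1*3411 = -3411)
(u(42, 77) + M) + 29031 = (√(39 + 42) - 3411) + 29031 = (√81 - 3411) + 29031 = (9 - 3411) + 29031 = -3402 + 29031 = 25629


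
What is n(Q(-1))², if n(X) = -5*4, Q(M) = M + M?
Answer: 400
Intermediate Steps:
Q(M) = 2*M
n(X) = -20
n(Q(-1))² = (-20)² = 400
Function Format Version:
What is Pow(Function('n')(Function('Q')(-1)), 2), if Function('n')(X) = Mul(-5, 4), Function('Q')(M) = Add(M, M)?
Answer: 400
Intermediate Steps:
Function('Q')(M) = Mul(2, M)
Function('n')(X) = -20
Pow(Function('n')(Function('Q')(-1)), 2) = Pow(-20, 2) = 400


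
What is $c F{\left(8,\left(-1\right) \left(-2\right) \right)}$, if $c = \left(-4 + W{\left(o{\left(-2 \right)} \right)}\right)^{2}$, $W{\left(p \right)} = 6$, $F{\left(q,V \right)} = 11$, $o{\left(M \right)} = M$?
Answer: $44$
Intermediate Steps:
$c = 4$ ($c = \left(-4 + 6\right)^{2} = 2^{2} = 4$)
$c F{\left(8,\left(-1\right) \left(-2\right) \right)} = 4 \cdot 11 = 44$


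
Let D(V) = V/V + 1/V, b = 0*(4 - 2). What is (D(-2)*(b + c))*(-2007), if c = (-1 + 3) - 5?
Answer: 6021/2 ≈ 3010.5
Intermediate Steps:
b = 0 (b = 0*2 = 0)
c = -3 (c = 2 - 5 = -3)
D(V) = 1 + 1/V
(D(-2)*(b + c))*(-2007) = (((1 - 2)/(-2))*(0 - 3))*(-2007) = (-½*(-1)*(-3))*(-2007) = ((½)*(-3))*(-2007) = -3/2*(-2007) = 6021/2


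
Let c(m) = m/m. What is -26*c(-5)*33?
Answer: -858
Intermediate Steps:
c(m) = 1
-26*c(-5)*33 = -26*1*33 = -26*33 = -858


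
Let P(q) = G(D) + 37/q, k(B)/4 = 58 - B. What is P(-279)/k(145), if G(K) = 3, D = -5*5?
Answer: -200/24273 ≈ -0.0082396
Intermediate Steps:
D = -25
k(B) = 232 - 4*B (k(B) = 4*(58 - B) = 232 - 4*B)
P(q) = 3 + 37/q
P(-279)/k(145) = (3 + 37/(-279))/(232 - 4*145) = (3 + 37*(-1/279))/(232 - 580) = (3 - 37/279)/(-348) = (800/279)*(-1/348) = -200/24273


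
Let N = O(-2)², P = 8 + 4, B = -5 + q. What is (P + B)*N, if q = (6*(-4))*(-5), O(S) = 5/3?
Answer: 3175/9 ≈ 352.78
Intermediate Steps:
O(S) = 5/3 (O(S) = 5*(⅓) = 5/3)
q = 120 (q = -24*(-5) = 120)
B = 115 (B = -5 + 120 = 115)
P = 12
N = 25/9 (N = (5/3)² = 25/9 ≈ 2.7778)
(P + B)*N = (12 + 115)*(25/9) = 127*(25/9) = 3175/9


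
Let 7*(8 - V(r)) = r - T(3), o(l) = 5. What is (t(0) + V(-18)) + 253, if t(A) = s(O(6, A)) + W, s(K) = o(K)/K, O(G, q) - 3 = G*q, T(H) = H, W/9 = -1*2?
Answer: 743/3 ≈ 247.67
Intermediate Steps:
W = -18 (W = 9*(-1*2) = 9*(-2) = -18)
O(G, q) = 3 + G*q
s(K) = 5/K
V(r) = 59/7 - r/7 (V(r) = 8 - (r - 1*3)/7 = 8 - (r - 3)/7 = 8 - (-3 + r)/7 = 8 + (3/7 - r/7) = 59/7 - r/7)
t(A) = -18 + 5/(3 + 6*A) (t(A) = 5/(3 + 6*A) - 18 = -18 + 5/(3 + 6*A))
(t(0) + V(-18)) + 253 = ((-49 - 108*0)/(3*(1 + 2*0)) + (59/7 - ⅐*(-18))) + 253 = ((-49 + 0)/(3*(1 + 0)) + (59/7 + 18/7)) + 253 = ((⅓)*(-49)/1 + 11) + 253 = ((⅓)*1*(-49) + 11) + 253 = (-49/3 + 11) + 253 = -16/3 + 253 = 743/3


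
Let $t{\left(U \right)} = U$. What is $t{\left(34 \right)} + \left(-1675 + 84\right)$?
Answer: $-1557$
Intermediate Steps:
$t{\left(34 \right)} + \left(-1675 + 84\right) = 34 + \left(-1675 + 84\right) = 34 - 1591 = -1557$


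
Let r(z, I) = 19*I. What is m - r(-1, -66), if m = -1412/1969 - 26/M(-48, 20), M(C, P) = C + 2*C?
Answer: 177701005/141768 ≈ 1253.5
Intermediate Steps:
M(C, P) = 3*C
m = -76067/141768 (m = -1412/1969 - 26/(3*(-48)) = -1412*1/1969 - 26/(-144) = -1412/1969 - 26*(-1/144) = -1412/1969 + 13/72 = -76067/141768 ≈ -0.53656)
m - r(-1, -66) = -76067/141768 - 19*(-66) = -76067/141768 - 1*(-1254) = -76067/141768 + 1254 = 177701005/141768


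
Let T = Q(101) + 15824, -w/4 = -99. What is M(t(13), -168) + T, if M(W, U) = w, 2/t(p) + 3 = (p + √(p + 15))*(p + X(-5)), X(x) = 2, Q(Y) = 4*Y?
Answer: 16624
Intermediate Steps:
w = 396 (w = -4*(-99) = 396)
t(p) = 2/(-3 + (2 + p)*(p + √(15 + p))) (t(p) = 2/(-3 + (p + √(p + 15))*(p + 2)) = 2/(-3 + (p + √(15 + p))*(2 + p)) = 2/(-3 + (2 + p)*(p + √(15 + p))))
M(W, U) = 396
T = 16228 (T = 4*101 + 15824 = 404 + 15824 = 16228)
M(t(13), -168) + T = 396 + 16228 = 16624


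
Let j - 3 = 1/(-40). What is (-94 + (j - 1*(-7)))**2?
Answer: 11296321/1600 ≈ 7060.2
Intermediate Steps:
j = 119/40 (j = 3 + 1/(-40) = 3 - 1/40 = 119/40 ≈ 2.9750)
(-94 + (j - 1*(-7)))**2 = (-94 + (119/40 - 1*(-7)))**2 = (-94 + (119/40 + 7))**2 = (-94 + 399/40)**2 = (-3361/40)**2 = 11296321/1600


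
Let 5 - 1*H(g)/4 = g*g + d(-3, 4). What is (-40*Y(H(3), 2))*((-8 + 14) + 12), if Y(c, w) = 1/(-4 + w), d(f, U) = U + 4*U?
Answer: 360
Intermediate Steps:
d(f, U) = 5*U
H(g) = -60 - 4*g² (H(g) = 20 - 4*(g*g + 5*4) = 20 - 4*(g² + 20) = 20 - 4*(20 + g²) = 20 + (-80 - 4*g²) = -60 - 4*g²)
(-40*Y(H(3), 2))*((-8 + 14) + 12) = (-40/(-4 + 2))*((-8 + 14) + 12) = (-40/(-2))*(6 + 12) = -40*(-½)*18 = 20*18 = 360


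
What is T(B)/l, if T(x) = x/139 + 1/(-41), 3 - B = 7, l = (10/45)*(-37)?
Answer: 2727/421726 ≈ 0.0064663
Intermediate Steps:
l = -74/9 (l = (10*(1/45))*(-37) = (2/9)*(-37) = -74/9 ≈ -8.2222)
B = -4 (B = 3 - 1*7 = 3 - 7 = -4)
T(x) = -1/41 + x/139 (T(x) = x*(1/139) + 1*(-1/41) = x/139 - 1/41 = -1/41 + x/139)
T(B)/l = (-1/41 + (1/139)*(-4))/(-74/9) = (-1/41 - 4/139)*(-9/74) = -303/5699*(-9/74) = 2727/421726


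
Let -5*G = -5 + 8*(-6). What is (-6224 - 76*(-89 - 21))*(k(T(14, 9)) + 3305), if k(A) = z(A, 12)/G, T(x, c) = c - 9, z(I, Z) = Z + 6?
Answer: 374344680/53 ≈ 7.0631e+6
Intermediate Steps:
z(I, Z) = 6 + Z
G = 53/5 (G = -(-5 + 8*(-6))/5 = -(-5 - 48)/5 = -⅕*(-53) = 53/5 ≈ 10.600)
T(x, c) = -9 + c
k(A) = 90/53 (k(A) = (6 + 12)/(53/5) = 18*(5/53) = 90/53)
(-6224 - 76*(-89 - 21))*(k(T(14, 9)) + 3305) = (-6224 - 76*(-89 - 21))*(90/53 + 3305) = (-6224 - 76*(-110))*(175255/53) = (-6224 + 8360)*(175255/53) = 2136*(175255/53) = 374344680/53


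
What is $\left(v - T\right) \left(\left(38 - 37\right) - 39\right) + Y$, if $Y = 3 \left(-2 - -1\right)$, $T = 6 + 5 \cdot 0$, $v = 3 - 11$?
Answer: $529$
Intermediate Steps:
$v = -8$ ($v = 3 - 11 = -8$)
$T = 6$ ($T = 6 + 0 = 6$)
$Y = -3$ ($Y = 3 \left(-2 + \left(-4 + 5\right)\right) = 3 \left(-2 + 1\right) = 3 \left(-1\right) = -3$)
$\left(v - T\right) \left(\left(38 - 37\right) - 39\right) + Y = \left(-8 - 6\right) \left(\left(38 - 37\right) - 39\right) - 3 = \left(-8 - 6\right) \left(1 - 39\right) - 3 = \left(-14\right) \left(-38\right) - 3 = 532 - 3 = 529$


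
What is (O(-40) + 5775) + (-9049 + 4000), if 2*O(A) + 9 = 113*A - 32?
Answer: -3109/2 ≈ -1554.5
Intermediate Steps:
O(A) = -41/2 + 113*A/2 (O(A) = -9/2 + (113*A - 32)/2 = -9/2 + (-32 + 113*A)/2 = -9/2 + (-16 + 113*A/2) = -41/2 + 113*A/2)
(O(-40) + 5775) + (-9049 + 4000) = ((-41/2 + (113/2)*(-40)) + 5775) + (-9049 + 4000) = ((-41/2 - 2260) + 5775) - 5049 = (-4561/2 + 5775) - 5049 = 6989/2 - 5049 = -3109/2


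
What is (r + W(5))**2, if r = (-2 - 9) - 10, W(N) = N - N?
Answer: 441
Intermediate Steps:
W(N) = 0
r = -21 (r = -11 - 10 = -21)
(r + W(5))**2 = (-21 + 0)**2 = (-21)**2 = 441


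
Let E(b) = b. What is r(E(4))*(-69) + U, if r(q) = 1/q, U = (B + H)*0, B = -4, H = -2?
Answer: -69/4 ≈ -17.250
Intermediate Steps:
U = 0 (U = (-4 - 2)*0 = -6*0 = 0)
r(q) = 1/q
r(E(4))*(-69) + U = -69/4 + 0 = -69/4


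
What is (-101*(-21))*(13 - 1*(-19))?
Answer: 67872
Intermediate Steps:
(-101*(-21))*(13 - 1*(-19)) = 2121*(13 + 19) = 2121*32 = 67872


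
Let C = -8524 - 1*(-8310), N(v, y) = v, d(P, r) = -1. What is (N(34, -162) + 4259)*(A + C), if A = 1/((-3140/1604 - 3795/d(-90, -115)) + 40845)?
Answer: -16444630866717/17899855 ≈ -9.1870e+5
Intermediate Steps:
C = -214 (C = -8524 + 8310 = -214)
A = 401/17899855 (A = 1/((-3140/1604 - 3795/(-1)) + 40845) = 1/((-3140*1/1604 - 3795*(-1)) + 40845) = 1/((-785/401 + 3795) + 40845) = 1/(1521010/401 + 40845) = 1/(17899855/401) = 401/17899855 ≈ 2.2402e-5)
(N(34, -162) + 4259)*(A + C) = (34 + 4259)*(401/17899855 - 214) = 4293*(-3830568569/17899855) = -16444630866717/17899855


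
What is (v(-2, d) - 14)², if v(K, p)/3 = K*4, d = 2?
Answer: 1444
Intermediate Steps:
v(K, p) = 12*K (v(K, p) = 3*(K*4) = 3*(4*K) = 12*K)
(v(-2, d) - 14)² = (12*(-2) - 14)² = (-24 - 14)² = (-38)² = 1444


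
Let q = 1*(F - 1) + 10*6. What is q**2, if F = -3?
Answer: 3136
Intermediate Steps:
q = 56 (q = 1*(-3 - 1) + 10*6 = 1*(-4) + 60 = -4 + 60 = 56)
q**2 = 56**2 = 3136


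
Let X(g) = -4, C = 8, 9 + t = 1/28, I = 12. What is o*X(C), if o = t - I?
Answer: 587/7 ≈ 83.857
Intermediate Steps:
t = -251/28 (t = -9 + 1/28 = -251/28 ≈ -8.9643)
o = -587/28 (o = -251/28 - 1*12 = -251/28 - 12 = -587/28 ≈ -20.964)
o*X(C) = -587/28*(-4) = 587/7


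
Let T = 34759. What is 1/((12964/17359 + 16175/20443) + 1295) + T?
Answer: 15992703249417165/460102502792 ≈ 34759.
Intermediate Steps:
1/((12964/17359 + 16175/20443) + 1295) + T = 1/((12964/17359 + 16175/20443) + 1295) + 34759 = 1/(545804877/354870037 + 1295) + 34759 = 1/(460102502792/354870037) + 34759 = 354870037/460102502792 + 34759 = 15992703249417165/460102502792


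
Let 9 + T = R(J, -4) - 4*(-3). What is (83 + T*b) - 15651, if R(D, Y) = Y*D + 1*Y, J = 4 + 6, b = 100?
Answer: -19668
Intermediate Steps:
J = 10
R(D, Y) = Y + D*Y (R(D, Y) = D*Y + Y = Y + D*Y)
T = -41 (T = -9 + (-4*(1 + 10) - 4*(-3)) = -9 + (-4*11 + 12) = -9 + (-44 + 12) = -9 - 32 = -41)
(83 + T*b) - 15651 = (83 - 41*100) - 15651 = (83 - 4100) - 15651 = -4017 - 15651 = -19668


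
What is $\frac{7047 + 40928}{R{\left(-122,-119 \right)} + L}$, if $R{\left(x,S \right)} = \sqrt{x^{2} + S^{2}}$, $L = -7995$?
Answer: $- \frac{76712025}{12778196} - \frac{9595 \sqrt{29045}}{12778196} \approx -6.1313$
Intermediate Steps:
$R{\left(x,S \right)} = \sqrt{S^{2} + x^{2}}$
$\frac{7047 + 40928}{R{\left(-122,-119 \right)} + L} = \frac{7047 + 40928}{\sqrt{\left(-119\right)^{2} + \left(-122\right)^{2}} - 7995} = \frac{47975}{\sqrt{14161 + 14884} - 7995} = \frac{47975}{\sqrt{29045} - 7995} = \frac{47975}{-7995 + \sqrt{29045}}$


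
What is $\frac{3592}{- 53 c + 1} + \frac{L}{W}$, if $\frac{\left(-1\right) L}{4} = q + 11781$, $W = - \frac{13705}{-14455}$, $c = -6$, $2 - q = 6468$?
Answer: $- \frac{19596742868}{874379} \approx -22412.0$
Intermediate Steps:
$q = -6466$ ($q = 2 - 6468 = -6466$)
$W = \frac{2741}{2891}$ ($W = \left(-13705\right) \left(- \frac{1}{14455}\right) = \frac{2741}{2891} \approx 0.94811$)
$L = -21260$ ($L = - 4 \left(-6466 + 11781\right) = \left(-4\right) 5315 = -21260$)
$\frac{3592}{- 53 c + 1} + \frac{L}{W} = \frac{3592}{\left(-53\right) \left(-6\right) + 1} - \frac{21260}{\frac{2741}{2891}} = \frac{3592}{318 + 1} - \frac{61462660}{2741} = \frac{3592}{319} - \frac{61462660}{2741} = - \frac{19596742868}{874379}$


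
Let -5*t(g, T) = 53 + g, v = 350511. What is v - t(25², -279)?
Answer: 1753233/5 ≈ 3.5065e+5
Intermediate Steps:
t(g, T) = -53/5 - g/5 (t(g, T) = -(53 + g)/5 = -53/5 - g/5)
v - t(25², -279) = 350511 - (-53/5 - ⅕*25²) = 350511 - (-53/5 - ⅕*625) = 350511 - (-53/5 - 125) = 350511 - 1*(-678/5) = 350511 + 678/5 = 1753233/5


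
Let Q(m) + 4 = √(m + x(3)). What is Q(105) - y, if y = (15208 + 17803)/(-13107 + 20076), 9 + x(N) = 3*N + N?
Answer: -60887/6969 + 6*√3 ≈ 1.6555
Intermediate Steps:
x(N) = -9 + 4*N (x(N) = -9 + (3*N + N) = -9 + 4*N)
Q(m) = -4 + √(3 + m) (Q(m) = -4 + √(m + (-9 + 4*3)) = -4 + √(m + (-9 + 12)) = -4 + √(m + 3) = -4 + √(3 + m))
y = 33011/6969 ≈ 4.7368
Q(105) - y = (-4 + √(3 + 105)) - 1*33011/6969 = (-4 + √108) - 33011/6969 = (-4 + 6*√3) - 33011/6969 = -60887/6969 + 6*√3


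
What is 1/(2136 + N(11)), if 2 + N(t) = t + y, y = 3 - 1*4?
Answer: 1/2144 ≈ 0.00046642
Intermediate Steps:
y = -1 (y = 3 - 4 = -1)
N(t) = -3 + t (N(t) = -2 + (t - 1) = -2 + (-1 + t) = -3 + t)
1/(2136 + N(11)) = 1/(2136 + (-3 + 11)) = 1/(2136 + 8) = 1/2144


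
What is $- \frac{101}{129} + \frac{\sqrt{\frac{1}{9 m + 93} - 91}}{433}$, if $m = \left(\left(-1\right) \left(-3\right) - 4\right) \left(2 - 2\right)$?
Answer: $- \frac{101}{129} + \frac{i \sqrt{786966}}{40269} \approx -0.78295 + 0.02203 i$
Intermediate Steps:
$m = 0$ ($m = \left(3 - 4\right) 0 = \left(-1\right) 0 = 0$)
$- \frac{101}{129} + \frac{\sqrt{\frac{1}{9 m + 93} - 91}}{433} = - \frac{101}{129} + \frac{\sqrt{\frac{1}{9 \cdot 0 + 93} - 91}}{433} = \left(-101\right) \frac{1}{129} + \sqrt{\frac{1}{0 + 93} - 91} \cdot \frac{1}{433} = - \frac{101}{129} + \sqrt{\frac{1}{93} - 91} \cdot \frac{1}{433} = - \frac{101}{129} + \sqrt{- \frac{8462}{93}} \cdot \frac{1}{433} = - \frac{101}{129} + \frac{i \sqrt{786966}}{93} \cdot \frac{1}{433} = - \frac{101}{129} + \frac{i \sqrt{786966}}{40269}$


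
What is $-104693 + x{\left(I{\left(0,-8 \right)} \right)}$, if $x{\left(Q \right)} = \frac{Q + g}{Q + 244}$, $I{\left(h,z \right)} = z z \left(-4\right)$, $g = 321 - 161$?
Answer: $-104685$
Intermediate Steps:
$g = 160$ ($g = 321 - 161 = 160$)
$I{\left(h,z \right)} = - 4 z^{2}$ ($I{\left(h,z \right)} = z^{2} \left(-4\right) = - 4 z^{2}$)
$x{\left(Q \right)} = \frac{160 + Q}{244 + Q}$ ($x{\left(Q \right)} = \frac{Q + 160}{Q + 244} = \frac{160 + Q}{244 + Q}$)
$-104693 + x{\left(I{\left(0,-8 \right)} \right)} = -104693 + \frac{160 - 4 \left(-8\right)^{2}}{244 - 4 \left(-8\right)^{2}} = -104693 + \frac{160 - 256}{244 - 256} = -104693 + \frac{1}{-12} \left(-96\right) = -104693 - -8 = -104693 + 8 = -104685$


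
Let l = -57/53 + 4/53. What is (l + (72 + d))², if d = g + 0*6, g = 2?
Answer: 5329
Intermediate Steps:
d = 2 (d = 2 + 0*6 = 2 + 0 = 2)
l = -1 (l = -57*1/53 + 4*(1/53) = -57/53 + 4/53 = -1)
(l + (72 + d))² = (-1 + (72 + 2))² = (-1 + 74)² = 73² = 5329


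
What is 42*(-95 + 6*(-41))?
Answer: -14322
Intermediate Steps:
42*(-95 + 6*(-41)) = 42*(-95 - 246) = 42*(-341) = -14322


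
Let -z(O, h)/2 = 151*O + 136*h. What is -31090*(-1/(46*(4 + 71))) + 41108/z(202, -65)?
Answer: 30128014/3736695 ≈ 8.0627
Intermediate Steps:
z(O, h) = -302*O - 272*h (z(O, h) = -2*(151*O + 136*h) = -2*(136*h + 151*O) = -302*O - 272*h)
-31090*(-1/(46*(4 + 71))) + 41108/z(202, -65) = -31090*(-1/(46*(4 + 71))) + 41108/(-302*202 - 272*(-65)) = -31090/((-46*75)) + 41108/(-61004 + 17680) = -31090/(-3450) + 41108/(-43324) = -31090*(-1/3450) + 41108*(-1/43324) = 3109/345 - 10277/10831 = 30128014/3736695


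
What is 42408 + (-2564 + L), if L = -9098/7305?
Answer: 291051322/7305 ≈ 39843.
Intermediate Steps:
L = -9098/7305 (L = -9098*1/7305 = -9098/7305 ≈ -1.2454)
42408 + (-2564 + L) = 42408 + (-2564 - 9098/7305) = 42408 - 18739118/7305 = 291051322/7305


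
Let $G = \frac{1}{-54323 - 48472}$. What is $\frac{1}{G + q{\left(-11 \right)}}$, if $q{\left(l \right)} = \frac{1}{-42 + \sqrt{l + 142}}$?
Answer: $- \frac{443973969285}{10575448438} + \frac{10566812025 \sqrt{131}}{10575448438} \approx -30.545$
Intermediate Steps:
$G = - \frac{1}{102795}$ ($G = \frac{1}{-102795} = - \frac{1}{102795} \approx -9.7281 \cdot 10^{-6}$)
$q{\left(l \right)} = \frac{1}{-42 + \sqrt{142 + l}}$
$\frac{1}{G + q{\left(-11 \right)}} = \frac{1}{- \frac{1}{102795} + \frac{1}{-42 + \sqrt{142 - 11}}} = \frac{1}{- \frac{1}{102795} + \frac{1}{-42 + \sqrt{131}}}$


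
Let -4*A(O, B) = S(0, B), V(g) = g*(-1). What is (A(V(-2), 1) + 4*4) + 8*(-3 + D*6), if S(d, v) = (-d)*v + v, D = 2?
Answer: 351/4 ≈ 87.750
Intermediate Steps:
V(g) = -g
S(d, v) = v - d*v (S(d, v) = -d*v + v = v - d*v)
A(O, B) = -B/4 (A(O, B) = -B*(1 - 1*0)/4 = -B*(1 + 0)/4 = -B/4)
(A(V(-2), 1) + 4*4) + 8*(-3 + D*6) = (-¼*1 + 4*4) + 8*(-3 + 2*6) = (-¼ + 16) + 8*(-3 + 12) = 63/4 + 8*9 = 63/4 + 72 = 351/4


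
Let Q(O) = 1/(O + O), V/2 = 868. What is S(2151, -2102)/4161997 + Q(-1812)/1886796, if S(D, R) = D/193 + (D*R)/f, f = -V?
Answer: 749045043452256179/1191878378836135871328 ≈ 0.00062846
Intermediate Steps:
V = 1736 (V = 2*868 = 1736)
f = -1736 (f = -1*1736 = -1736)
S(D, R) = D/193 - D*R/1736 (S(D, R) = D/193 + (D*R)/(-1736) = D*(1/193) + (D*R)*(-1/1736) = D/193 - D*R/1736)
Q(O) = 1/(2*O)
S(2151, -2102)/4161997 + Q(-1812)/1886796 = ((1/335048)*2151*(1736 - 193*(-2102)))/4161997 + ((½)/(-1812))/1886796 = ((1/335048)*2151*(1736 + 405686))*(1/4161997) + ((½)*(-1/1812))*(1/1886796) = ((1/335048)*2151*407422)*(1/4161997) - 1/3624*1/1886796 = (438182361/167524)*(1/4161997) - 1/6837748704 = 438182361/697234385428 - 1/6837748704 = 749045043452256179/1191878378836135871328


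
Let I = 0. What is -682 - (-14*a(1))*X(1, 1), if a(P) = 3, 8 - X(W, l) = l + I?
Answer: -388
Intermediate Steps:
X(W, l) = 8 - l (X(W, l) = 8 - (l + 0) = 8 - l)
-682 - (-14*a(1))*X(1, 1) = -682 - (-14*3)*(8 - 1*1) = -682 - (-42)*(8 - 1) = -682 - (-42)*7 = -682 - 1*(-294) = -682 + 294 = -388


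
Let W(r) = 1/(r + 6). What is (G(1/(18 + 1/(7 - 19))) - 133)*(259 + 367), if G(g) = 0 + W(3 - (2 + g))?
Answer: -124169604/1493 ≈ -83168.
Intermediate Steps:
W(r) = 1/(6 + r)
G(g) = 1/(7 - g) (G(g) = 0 + 1/(6 + (3 - (2 + g))) = 0 + 1/(6 + (3 + (-2 - g))) = 0 + 1/(6 + (1 - g)) = 0 + 1/(7 - g) = 1/(7 - g))
(G(1/(18 + 1/(7 - 19))) - 133)*(259 + 367) = (-1/(-7 + 1/(18 + 1/(7 - 19))) - 133)*(259 + 367) = (-1/(-7 + 1/(18 + 1/(-12))) - 133)*626 = (-1/(-7 + 1/(18 - 1/12)) - 133)*626 = (-1/(-7 + 1/(215/12)) - 133)*626 = (-1/(-7 + 12/215) - 133)*626 = (-1/(-1493/215) - 133)*626 = (-1*(-215/1493) - 133)*626 = (215/1493 - 133)*626 = -198354/1493*626 = -124169604/1493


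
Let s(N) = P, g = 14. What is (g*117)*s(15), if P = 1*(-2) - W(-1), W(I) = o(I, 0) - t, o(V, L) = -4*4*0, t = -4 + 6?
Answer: 0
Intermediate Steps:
t = 2
o(V, L) = 0 (o(V, L) = -16*0 = 0)
W(I) = -2 (W(I) = 0 - 1*2 = 0 - 2 = -2)
P = 0 (P = 1*(-2) - 1*(-2) = -2 + 2 = 0)
s(N) = 0
(g*117)*s(15) = (14*117)*0 = 1638*0 = 0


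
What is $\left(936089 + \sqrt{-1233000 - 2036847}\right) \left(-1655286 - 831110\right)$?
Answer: $-2327487945244 - 2486396 i \sqrt{3269847} \approx -2.3275 \cdot 10^{12} - 4.4961 \cdot 10^{9} i$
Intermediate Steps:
$\left(936089 + \sqrt{-1233000 - 2036847}\right) \left(-1655286 - 831110\right) = \left(936089 + \sqrt{-3269847}\right) \left(-2486396\right) = \left(936089 + i \sqrt{3269847}\right) \left(-2486396\right) = -2327487945244 - 2486396 i \sqrt{3269847}$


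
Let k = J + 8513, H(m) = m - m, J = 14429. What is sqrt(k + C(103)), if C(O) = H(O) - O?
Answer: sqrt(22839) ≈ 151.13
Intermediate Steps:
H(m) = 0
C(O) = -O (C(O) = 0 - O = -O)
k = 22942 (k = 14429 + 8513 = 22942)
sqrt(k + C(103)) = sqrt(22942 - 1*103) = sqrt(22942 - 103) = sqrt(22839)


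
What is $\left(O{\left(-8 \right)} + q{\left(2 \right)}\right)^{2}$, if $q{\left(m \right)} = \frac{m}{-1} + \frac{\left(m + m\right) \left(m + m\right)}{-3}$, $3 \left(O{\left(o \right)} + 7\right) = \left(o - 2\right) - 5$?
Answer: $\frac{3364}{9} \approx 373.78$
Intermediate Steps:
$O{\left(o \right)} = - \frac{28}{3} + \frac{o}{3}$ ($O{\left(o \right)} = -7 + \frac{\left(o - 2\right) - 5}{3} = -7 + \frac{\left(-2 + o\right) - 5}{3} = -7 + \frac{-7 + o}{3} = -7 + \left(- \frac{7}{3} + \frac{o}{3}\right) = - \frac{28}{3} + \frac{o}{3}$)
$q{\left(m \right)} = - m - \frac{4 m^{2}}{3}$ ($q{\left(m \right)} = m \left(-1\right) + 2 m 2 m \left(- \frac{1}{3}\right) = - m + 4 m^{2} \left(- \frac{1}{3}\right) = - m - \frac{4 m^{2}}{3}$)
$\left(O{\left(-8 \right)} + q{\left(2 \right)}\right)^{2} = \left(\left(- \frac{28}{3} + \frac{1}{3} \left(-8\right)\right) - \frac{2 \left(3 + 4 \cdot 2\right)}{3}\right)^{2} = \left(\left(- \frac{28}{3} - \frac{8}{3}\right) - \frac{2 \left(3 + 8\right)}{3}\right)^{2} = \left(-12 - \frac{2}{3} \cdot 11\right)^{2} = \left(-12 - \frac{22}{3}\right)^{2} = \left(- \frac{58}{3}\right)^{2} = \frac{3364}{9}$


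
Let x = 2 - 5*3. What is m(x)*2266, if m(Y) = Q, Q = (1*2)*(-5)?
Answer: -22660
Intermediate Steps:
Q = -10 (Q = 2*(-5) = -10)
x = -13 (x = 2 - 15 = -13)
m(Y) = -10
m(x)*2266 = -10*2266 = -22660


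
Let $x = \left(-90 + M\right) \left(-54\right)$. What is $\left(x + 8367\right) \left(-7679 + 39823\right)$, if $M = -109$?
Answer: $614368272$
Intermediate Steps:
$x = 10746$ ($x = \left(-90 - 109\right) \left(-54\right) = \left(-199\right) \left(-54\right) = 10746$)
$\left(x + 8367\right) \left(-7679 + 39823\right) = \left(10746 + 8367\right) \left(-7679 + 39823\right) = 19113 \cdot 32144 = 614368272$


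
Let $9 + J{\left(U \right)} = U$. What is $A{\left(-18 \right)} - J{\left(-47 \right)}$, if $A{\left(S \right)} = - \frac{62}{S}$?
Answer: $\frac{535}{9} \approx 59.444$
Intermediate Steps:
$J{\left(U \right)} = -9 + U$
$A{\left(-18 \right)} - J{\left(-47 \right)} = - \frac{62}{-18} - \left(-9 - 47\right) = \left(-62\right) \left(- \frac{1}{18}\right) - -56 = \frac{31}{9} + 56 = \frac{535}{9}$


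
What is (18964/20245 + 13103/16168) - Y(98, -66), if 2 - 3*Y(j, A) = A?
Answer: -20542198319/981963480 ≈ -20.920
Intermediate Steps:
Y(j, A) = 2/3 - A/3
(18964/20245 + 13103/16168) - Y(98, -66) = (18964/20245 + 13103/16168) - (2/3 - 1/3*(-66)) = (18964*(1/20245) + 13103*(1/16168)) - (2/3 + 22) = (18964/20245 + 13103/16168) - 1*68/3 = 571880187/327321160 - 68/3 = -20542198319/981963480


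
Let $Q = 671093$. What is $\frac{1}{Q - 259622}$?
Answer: $\frac{1}{411471} \approx 2.4303 \cdot 10^{-6}$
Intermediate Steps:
$\frac{1}{Q - 259622} = \frac{1}{671093 - 259622} = \frac{1}{411471}$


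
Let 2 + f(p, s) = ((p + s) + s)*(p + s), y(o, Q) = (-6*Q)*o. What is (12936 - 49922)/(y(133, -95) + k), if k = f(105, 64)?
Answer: -36986/115185 ≈ -0.32110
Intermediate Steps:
y(o, Q) = -6*Q*o
f(p, s) = -2 + (p + s)*(p + 2*s) (f(p, s) = -2 + ((p + s) + s)*(p + s) = -2 + (p + 2*s)*(p + s) = -2 + (p + s)*(p + 2*s))
k = 39375 (k = -2 + 105**2 + 2*64**2 + 3*105*64 = -2 + 11025 + 2*4096 + 20160 = -2 + 11025 + 8192 + 20160 = 39375)
(12936 - 49922)/(y(133, -95) + k) = (12936 - 49922)/(-6*(-95)*133 + 39375) = -36986/(75810 + 39375) = -36986/115185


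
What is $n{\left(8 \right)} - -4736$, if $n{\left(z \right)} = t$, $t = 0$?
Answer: $4736$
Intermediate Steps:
$n{\left(z \right)} = 0$
$n{\left(8 \right)} - -4736 = 0 - -4736 = 0 + 4736 = 4736$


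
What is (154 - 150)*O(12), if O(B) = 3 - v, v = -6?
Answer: 36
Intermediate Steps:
O(B) = 9 (O(B) = 3 - 1*(-6) = 3 + 6 = 9)
(154 - 150)*O(12) = (154 - 150)*9 = 4*9 = 36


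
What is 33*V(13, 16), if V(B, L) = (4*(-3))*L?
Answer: -6336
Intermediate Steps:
V(B, L) = -12*L
33*V(13, 16) = 33*(-12*16) = 33*(-192) = -6336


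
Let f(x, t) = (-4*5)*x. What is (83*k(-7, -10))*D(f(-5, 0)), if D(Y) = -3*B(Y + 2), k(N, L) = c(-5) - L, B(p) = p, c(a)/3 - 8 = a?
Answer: -482562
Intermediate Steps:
c(a) = 24 + 3*a
f(x, t) = -20*x
k(N, L) = 9 - L (k(N, L) = (24 + 3*(-5)) - L = (24 - 15) - L = 9 - L)
D(Y) = -6 - 3*Y (D(Y) = -3*(Y + 2) = -3*(2 + Y) = -6 - 3*Y)
(83*k(-7, -10))*D(f(-5, 0)) = (83*(9 - 1*(-10)))*(-6 - (-60)*(-5)) = (83*(9 + 10))*(-6 - 3*100) = (83*19)*(-6 - 300) = 1577*(-306) = -482562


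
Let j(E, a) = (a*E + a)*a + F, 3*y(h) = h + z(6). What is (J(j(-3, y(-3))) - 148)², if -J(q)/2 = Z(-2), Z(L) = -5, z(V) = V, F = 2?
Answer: 19044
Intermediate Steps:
y(h) = 2 + h/3 (y(h) = (h + 6)/3 = (6 + h)/3 = 2 + h/3)
j(E, a) = 2 + a*(a + E*a) (j(E, a) = (a*E + a)*a + 2 = (E*a + a)*a + 2 = (a + E*a)*a + 2 = a*(a + E*a) + 2 = 2 + a*(a + E*a))
J(q) = 10 (J(q) = -2*(-5) = 10)
(J(j(-3, y(-3))) - 148)² = (10 - 148)² = (-138)² = 19044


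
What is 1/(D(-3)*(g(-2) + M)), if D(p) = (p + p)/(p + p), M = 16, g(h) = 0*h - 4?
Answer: 1/12 ≈ 0.083333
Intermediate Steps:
g(h) = -4 (g(h) = 0 - 4 = -4)
D(p) = 1 (D(p) = (2*p)/((2*p)) = (2*p)*(1/(2*p)) = 1)
1/(D(-3)*(g(-2) + M)) = 1/(1*(-4 + 16)) = 1/(1*12) = 1/12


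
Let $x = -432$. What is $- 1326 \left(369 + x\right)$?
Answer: $83538$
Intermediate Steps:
$- 1326 \left(369 + x\right) = - 1326 \left(369 - 432\right) = \left(-1326\right) \left(-63\right) = 83538$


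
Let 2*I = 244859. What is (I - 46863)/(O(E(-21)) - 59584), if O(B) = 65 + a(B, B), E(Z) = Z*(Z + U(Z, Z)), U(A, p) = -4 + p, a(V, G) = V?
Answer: -151133/117106 ≈ -1.2906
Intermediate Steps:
I = 244859/2 (I = (½)*244859 = 244859/2 ≈ 1.2243e+5)
E(Z) = Z*(-4 + 2*Z) (E(Z) = Z*(Z + (-4 + Z)) = Z*(-4 + 2*Z))
O(B) = 65 + B
(I - 46863)/(O(E(-21)) - 59584) = (244859/2 - 46863)/((65 + 2*(-21)*(-2 - 21)) - 59584) = 151133/(2*((65 + 2*(-21)*(-23)) - 59584)) = 151133/(2*((65 + 966) - 59584)) = 151133/(2*(1031 - 59584)) = (151133/2)/(-58553) = (151133/2)*(-1/58553) = -151133/117106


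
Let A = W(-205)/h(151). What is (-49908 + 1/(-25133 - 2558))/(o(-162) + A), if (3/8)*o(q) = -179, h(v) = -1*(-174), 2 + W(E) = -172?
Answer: 4146007287/39736585 ≈ 104.34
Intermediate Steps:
W(E) = -174 (W(E) = -2 - 172 = -174)
h(v) = 174
o(q) = -1432/3 (o(q) = (8/3)*(-179) = -1432/3)
A = -1 (A = -174/174 = -174*1/174 = -1)
(-49908 + 1/(-25133 - 2558))/(o(-162) + A) = (-49908 + 1/(-25133 - 2558))/(-1432/3 - 1) = (-49908 + 1/(-27691))/(-1435/3) = (-49908 - 1/27691)*(-3/1435) = -1382002429/27691*(-3/1435) = 4146007287/39736585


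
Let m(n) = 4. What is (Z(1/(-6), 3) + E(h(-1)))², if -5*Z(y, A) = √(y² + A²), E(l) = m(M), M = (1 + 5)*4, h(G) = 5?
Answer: (24 - √13)²/36 ≈ 11.554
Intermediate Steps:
M = 24 (M = 6*4 = 24)
E(l) = 4
Z(y, A) = -√(A² + y²)/5 (Z(y, A) = -√(y² + A²)/5 = -√(A² + y²)/5)
(Z(1/(-6), 3) + E(h(-1)))² = (-√(3² + (1/(-6))²)/5 + 4)² = (-√(9 + (1*(-⅙))²)/5 + 4)² = (-√(9 + (-⅙)²)/5 + 4)² = (-√(9 + 1/36)/5 + 4)² = (-√13/6 + 4)² = (4 - √13/6)²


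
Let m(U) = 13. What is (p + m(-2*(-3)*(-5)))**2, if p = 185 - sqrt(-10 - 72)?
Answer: (198 - I*sqrt(82))**2 ≈ 39122.0 - 3585.9*I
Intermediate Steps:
p = 185 - I*sqrt(82) (p = 185 - sqrt(-82) = 185 - I*sqrt(82) ≈ 185.0 - 9.0554*I)
(p + m(-2*(-3)*(-5)))**2 = ((185 - I*sqrt(82)) + 13)**2 = (198 - I*sqrt(82))**2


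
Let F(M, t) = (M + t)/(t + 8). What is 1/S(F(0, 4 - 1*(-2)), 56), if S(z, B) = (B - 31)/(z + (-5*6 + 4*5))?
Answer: -67/175 ≈ -0.38286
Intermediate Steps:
F(M, t) = (M + t)/(8 + t)
S(z, B) = (-31 + B)/(-10 + z) (S(z, B) = (-31 + B)/(z + (-30 + 20)) = (-31 + B)/(z - 10) = (-31 + B)/(-10 + z))
1/S(F(0, 4 - 1*(-2)), 56) = 1/((-31 + 56)/(-10 + (0 + (4 - 1*(-2)))/(8 + (4 - 1*(-2))))) = 1/(25/(-10 + (0 + (4 + 2))/(8 + (4 + 2)))) = 1/(25/(-10 + (0 + 6)/(8 + 6))) = 1/(25/(-10 + 6/14)) = 1/(25/(-10 + (1/14)*6)) = 1/(25/(-10 + 3/7)) = 1/(25/(-67/7)) = 1/(-7/67*25) = 1/(-175/67) = -67/175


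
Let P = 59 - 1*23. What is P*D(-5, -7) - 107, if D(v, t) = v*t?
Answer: 1153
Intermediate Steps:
P = 36 (P = 59 - 23 = 36)
D(v, t) = t*v
P*D(-5, -7) - 107 = 36*(-7*(-5)) - 107 = 36*35 - 107 = 1260 - 107 = 1153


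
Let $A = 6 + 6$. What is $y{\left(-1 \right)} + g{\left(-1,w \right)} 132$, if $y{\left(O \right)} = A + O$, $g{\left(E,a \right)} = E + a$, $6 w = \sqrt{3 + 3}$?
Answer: $-121 + 22 \sqrt{6} \approx -67.111$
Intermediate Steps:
$A = 12$
$w = \frac{\sqrt{6}}{6}$ ($w = \frac{\sqrt{3 + 3}}{6} = \frac{\sqrt{6}}{6} \approx 0.40825$)
$y{\left(O \right)} = 12 + O$
$y{\left(-1 \right)} + g{\left(-1,w \right)} 132 = \left(12 - 1\right) + \left(-1 + \frac{\sqrt{6}}{6}\right) 132 = 11 - \left(132 - 22 \sqrt{6}\right) = -121 + 22 \sqrt{6}$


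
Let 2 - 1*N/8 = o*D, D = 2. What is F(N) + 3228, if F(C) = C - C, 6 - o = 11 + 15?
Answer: 3228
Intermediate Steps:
o = -20 (o = 6 - (11 + 15) = 6 - 1*26 = 6 - 26 = -20)
N = 336 (N = 16 - (-160)*2 = 16 - 8*(-40) = 16 + 320 = 336)
F(C) = 0
F(N) + 3228 = 0 + 3228 = 3228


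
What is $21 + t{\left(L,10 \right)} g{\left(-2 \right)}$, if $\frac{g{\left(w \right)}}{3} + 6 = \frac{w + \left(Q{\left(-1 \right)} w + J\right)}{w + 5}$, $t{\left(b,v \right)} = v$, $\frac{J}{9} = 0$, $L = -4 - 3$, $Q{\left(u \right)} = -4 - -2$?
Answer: $-139$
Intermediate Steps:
$Q{\left(u \right)} = -2$ ($Q{\left(u \right)} = -4 + 2 = -2$)
$L = -7$ ($L = -4 - 3 = -7$)
$J = 0$ ($J = 9 \cdot 0 = 0$)
$g{\left(w \right)} = -18 - \frac{3 w}{5 + w}$ ($g{\left(w \right)} = -18 + 3 \frac{w + \left(- 2 w + 0\right)}{w + 5} = -18 + 3 \frac{w - 2 w}{5 + w} = -18 + 3 \frac{\left(-1\right) w}{5 + w} = -18 + 3 \left(- \frac{w}{5 + w}\right) = -18 - \frac{3 w}{5 + w}$)
$21 + t{\left(L,10 \right)} g{\left(-2 \right)} = 21 + 10 \frac{3 \left(-30 - -14\right)}{5 - 2} = 21 + 10 \frac{3 \left(-30 + 14\right)}{3} = 21 + 10 \cdot 3 \cdot \frac{1}{3} \left(-16\right) = 21 + 10 \left(-16\right) = 21 - 160 = -139$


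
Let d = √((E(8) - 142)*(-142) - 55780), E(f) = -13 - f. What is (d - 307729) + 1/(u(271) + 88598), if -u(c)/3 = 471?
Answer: -26829352864/87185 + 21*I*√74 ≈ -3.0773e+5 + 180.65*I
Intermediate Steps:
u(c) = -1413 (u(c) = -3*471 = -1413)
d = 21*I*√74 (d = √(((-13 - 1*8) - 142)*(-142) - 55780) = √(((-13 - 8) - 142)*(-142) - 55780) = √((-21 - 142)*(-142) - 55780) = √(-163*(-142) - 55780) = √(23146 - 55780) = √(-32634) = 21*I*√74 ≈ 180.65*I)
(d - 307729) + 1/(u(271) + 88598) = (21*I*√74 - 307729) + 1/(-1413 + 88598) = (-307729 + 21*I*√74) + 1/87185 = -26829352864/87185 + 21*I*√74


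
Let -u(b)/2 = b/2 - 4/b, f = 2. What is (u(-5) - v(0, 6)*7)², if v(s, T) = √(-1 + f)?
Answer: 324/25 ≈ 12.960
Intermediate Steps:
v(s, T) = 1 (v(s, T) = √(-1 + 2) = √1 = 1)
u(b) = -b + 8/b (u(b) = -2*(b/2 - 4/b) = -b + 8/b)
(u(-5) - v(0, 6)*7)² = ((-1*(-5) + 8/(-5)) - 1*1*7)² = ((5 + 8*(-⅕)) - 1*7)² = ((5 - 8/5) - 7)² = (17/5 - 7)² = (-18/5)² = 324/25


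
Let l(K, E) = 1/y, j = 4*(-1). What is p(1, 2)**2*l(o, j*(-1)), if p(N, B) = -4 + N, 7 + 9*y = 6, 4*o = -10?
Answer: -81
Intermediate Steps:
j = -4
o = -5/2 (o = (1/4)*(-10) = -5/2 ≈ -2.5000)
y = -1/9 (y = -7/9 + (1/9)*6 = -7/9 + 2/3 = -1/9 ≈ -0.11111)
l(K, E) = -9 (l(K, E) = 1/(-1/9) = -9)
p(1, 2)**2*l(o, j*(-1)) = (-4 + 1)**2*(-9) = (-3)**2*(-9) = 9*(-9) = -81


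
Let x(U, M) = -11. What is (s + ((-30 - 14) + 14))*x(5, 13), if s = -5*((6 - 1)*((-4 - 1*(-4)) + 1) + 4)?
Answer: 825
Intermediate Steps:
s = -45 (s = -5*(5*((-4 + 4) + 1) + 4) = -5*(5*(0 + 1) + 4) = -5*(5*1 + 4) = -5*(5 + 4) = -5*9 = -45)
(s + ((-30 - 14) + 14))*x(5, 13) = (-45 + ((-30 - 14) + 14))*(-11) = (-45 + (-44 + 14))*(-11) = (-45 - 30)*(-11) = -75*(-11) = 825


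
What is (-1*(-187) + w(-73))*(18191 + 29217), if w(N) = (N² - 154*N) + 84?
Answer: 798445536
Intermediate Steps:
w(N) = 84 + N² - 154*N
(-1*(-187) + w(-73))*(18191 + 29217) = (-1*(-187) + (84 + (-73)² - 154*(-73)))*(18191 + 29217) = (187 + (84 + 5329 + 11242))*47408 = (187 + 16655)*47408 = 16842*47408 = 798445536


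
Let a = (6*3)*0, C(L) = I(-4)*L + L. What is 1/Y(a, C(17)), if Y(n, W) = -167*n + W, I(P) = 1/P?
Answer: 4/51 ≈ 0.078431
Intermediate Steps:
C(L) = 3*L/4 (C(L) = L/(-4) + L = -L/4 + L = 3*L/4)
a = 0 (a = 18*0 = 0)
Y(n, W) = W - 167*n
1/Y(a, C(17)) = 1/((¾)*17 - 167*0) = 1/(51/4 + 0) = 1/(51/4) = 4/51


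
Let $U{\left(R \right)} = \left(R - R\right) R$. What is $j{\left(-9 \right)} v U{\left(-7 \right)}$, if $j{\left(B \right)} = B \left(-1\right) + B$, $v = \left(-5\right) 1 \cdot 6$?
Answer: $0$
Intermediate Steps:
$U{\left(R \right)} = 0$ ($U{\left(R \right)} = 0 R = 0$)
$v = -30$ ($v = \left(-5\right) 6 = -30$)
$j{\left(B \right)} = 0$ ($j{\left(B \right)} = - B + B = 0$)
$j{\left(-9 \right)} v U{\left(-7 \right)} = 0 \left(-30\right) 0 = 0 \cdot 0 = 0$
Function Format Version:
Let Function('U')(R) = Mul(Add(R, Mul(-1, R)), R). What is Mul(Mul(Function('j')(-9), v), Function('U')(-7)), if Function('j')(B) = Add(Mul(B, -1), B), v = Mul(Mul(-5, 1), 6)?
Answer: 0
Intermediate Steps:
Function('U')(R) = 0 (Function('U')(R) = Mul(0, R) = 0)
v = -30 (v = Mul(-5, 6) = -30)
Function('j')(B) = 0 (Function('j')(B) = Add(Mul(-1, B), B) = 0)
Mul(Mul(Function('j')(-9), v), Function('U')(-7)) = Mul(Mul(0, -30), 0) = Mul(0, 0) = 0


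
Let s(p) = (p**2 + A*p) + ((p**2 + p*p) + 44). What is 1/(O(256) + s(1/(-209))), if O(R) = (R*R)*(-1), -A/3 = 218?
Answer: -43681/2860619363 ≈ -1.5270e-5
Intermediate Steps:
A = -654 (A = -3*218 = -654)
s(p) = 44 - 654*p + 3*p**2 (s(p) = (p**2 - 654*p) + ((p**2 + p*p) + 44) = (p**2 - 654*p) + ((p**2 + p**2) + 44) = (p**2 - 654*p) + (2*p**2 + 44) = (p**2 - 654*p) + (44 + 2*p**2) = 44 - 654*p + 3*p**2)
O(R) = -R**2 (O(R) = R**2*(-1) = -R**2)
1/(O(256) + s(1/(-209))) = 1/(-1*256**2 + (44 - 654/(-209) + 3*(1/(-209))**2)) = 1/(-1*65536 + (44 - 654*(-1/209) + 3*(-1/209)**2)) = 1/(-65536 + (44 + 654/209 + 3*(1/43681))) = 1/(-65536 + (44 + 654/209 + 3/43681)) = 1/(-65536 + 2058653/43681) = 1/(-2860619363/43681) = -43681/2860619363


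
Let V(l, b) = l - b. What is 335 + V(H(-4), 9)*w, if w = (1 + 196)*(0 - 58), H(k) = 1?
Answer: 91743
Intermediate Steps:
w = -11426 (w = 197*(-58) = -11426)
335 + V(H(-4), 9)*w = 335 + (1 - 1*9)*(-11426) = 335 + (1 - 9)*(-11426) = 335 - 8*(-11426) = 335 + 91408 = 91743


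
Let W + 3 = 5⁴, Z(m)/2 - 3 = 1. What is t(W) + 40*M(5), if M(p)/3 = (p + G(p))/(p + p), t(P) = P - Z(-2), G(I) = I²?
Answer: 974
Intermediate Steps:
Z(m) = 8 (Z(m) = 6 + 2*1 = 6 + 2 = 8)
W = 622 (W = -3 + 5⁴ = -3 + 625 = 622)
t(P) = -8 + P (t(P) = P - 1*8 = P - 8 = -8 + P)
M(p) = 3*(p + p²)/(2*p) (M(p) = 3*((p + p²)/(p + p)) = 3*((p + p²)/((2*p))) = 3*((p + p²)*(1/(2*p))) = 3*((p + p²)/(2*p)) = 3*(p + p²)/(2*p))
t(W) + 40*M(5) = (-8 + 622) + 40*(3/2 + (3/2)*5) = 614 + 40*(3/2 + 15/2) = 614 + 40*9 = 614 + 360 = 974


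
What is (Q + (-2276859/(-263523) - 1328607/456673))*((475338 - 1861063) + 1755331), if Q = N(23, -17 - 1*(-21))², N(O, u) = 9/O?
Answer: 507130298950600326/233193739267 ≈ 2.1747e+6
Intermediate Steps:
Q = 81/529 (Q = (9/23)² = 81/529 ≈ 0.15312)
(Q + (-2276859/(-263523) - 1328607/456673))*((475338 - 1861063) + 1755331) = (81/529 + (-2276859/(-263523) - 1328607/456673))*((475338 - 1861063) + 1755331) = (81/529 + (-2276859*(-1/263523) - 1328607*1/456673))*(-1385725 + 1755331) = (81/529 + (58381/6757 - 189801/65239))*369606 = (81/529 + 2526232702/440819923)*369606 = (1372083513121/233193739267)*369606 = 507130298950600326/233193739267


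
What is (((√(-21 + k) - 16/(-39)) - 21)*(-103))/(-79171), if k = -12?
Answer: -82709/3087669 + 103*I*√33/79171 ≈ -0.026787 + 0.0074736*I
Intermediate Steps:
(((√(-21 + k) - 16/(-39)) - 21)*(-103))/(-79171) = (((√(-21 - 12) - 16/(-39)) - 21)*(-103))/(-79171) = (((√(-33) - 16*(-1/39)) - 21)*(-103))*(-1/79171) = (((I*√33 + 16/39) - 21)*(-103))*(-1/79171) = (((16/39 + I*√33) - 21)*(-103))*(-1/79171) = ((-803/39 + I*√33)*(-103))*(-1/79171) = (82709/39 - 103*I*√33)*(-1/79171) = -82709/3087669 + 103*I*√33/79171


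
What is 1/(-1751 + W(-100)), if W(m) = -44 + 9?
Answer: -1/1786 ≈ -0.00055991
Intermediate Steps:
W(m) = -35
1/(-1751 + W(-100)) = 1/(-1751 - 35) = 1/(-1786) = -1/1786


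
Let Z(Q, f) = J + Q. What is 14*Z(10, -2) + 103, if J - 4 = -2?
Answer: 271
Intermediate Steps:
J = 2 (J = 4 - 2 = 2)
Z(Q, f) = 2 + Q
14*Z(10, -2) + 103 = 14*(2 + 10) + 103 = 14*12 + 103 = 168 + 103 = 271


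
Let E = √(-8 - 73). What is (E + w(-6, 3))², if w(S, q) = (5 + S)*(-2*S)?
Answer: 63 - 216*I ≈ 63.0 - 216.0*I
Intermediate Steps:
E = 9*I (E = √(-81) = 9*I ≈ 9.0*I)
w(S, q) = -2*S*(5 + S)
(E + w(-6, 3))² = (9*I - 2*(-6)*(5 - 6))² = (9*I - 2*(-6)*(-1))² = (9*I - 12)² = (-12 + 9*I)²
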